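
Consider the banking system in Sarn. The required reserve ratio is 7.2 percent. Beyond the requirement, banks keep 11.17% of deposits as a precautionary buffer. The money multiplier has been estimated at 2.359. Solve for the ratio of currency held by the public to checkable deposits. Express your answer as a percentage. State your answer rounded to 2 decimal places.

Using m = 2.359. From m = (1 + c)/(c + rr + e), rearranging gives 1 + c = m·(c + rr + e), so c·(1 − m) = m·(rr + e) − 1.
Hence c = [m·(rr + e) − 1]/(1 − m) = [2.359 × (0.072 + 0.1117) − 1] / (1 − 2.359) ≈ 0.416962.

41.70%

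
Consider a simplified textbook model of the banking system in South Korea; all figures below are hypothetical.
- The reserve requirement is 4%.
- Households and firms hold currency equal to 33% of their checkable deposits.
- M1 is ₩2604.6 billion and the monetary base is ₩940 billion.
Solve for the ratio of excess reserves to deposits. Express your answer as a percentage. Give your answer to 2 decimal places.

Using m = M/MB = 2604.6/940 ≈ 2.770851. Since m = (1 + c)/(c + rr + e), the denominator satisfies c + rr + e = (1 + c)/m = (1 + 0.33) / 2.770851 ≈ 0.479997.
With c = 0.33 and rr = 0.04, the ratio of excess reserves to deposits is 0.479997 − 0.33 − 0.04 = 0.109997.

11.00%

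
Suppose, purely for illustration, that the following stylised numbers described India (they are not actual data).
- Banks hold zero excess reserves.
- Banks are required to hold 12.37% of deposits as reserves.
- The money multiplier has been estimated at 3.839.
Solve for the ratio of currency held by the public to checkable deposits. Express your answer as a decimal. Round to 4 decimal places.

Using m = 3.839. From m = (1 + c)/(c + rr + e), rearranging gives 1 + c = m·(c + rr + e), so c·(1 − m) = m·(rr + e) − 1.
Hence c = [m·(rr + e) − 1]/(1 − m) = [3.839 × (0.1237 + 0) − 1] / (1 − 3.839) ≈ 0.184965.

0.1850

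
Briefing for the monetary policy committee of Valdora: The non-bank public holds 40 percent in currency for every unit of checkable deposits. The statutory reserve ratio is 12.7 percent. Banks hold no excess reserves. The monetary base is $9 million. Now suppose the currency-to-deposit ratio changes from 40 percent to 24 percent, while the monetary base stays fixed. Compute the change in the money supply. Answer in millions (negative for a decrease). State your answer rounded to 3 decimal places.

Initially m₁ = (1 + 0.4) / (0.127 + 0.4) ≈ 2.65655, so M₁ = 2.65655 × 9 ≈ 23.909 million.
After the change m₂ = (1 + 0.24) / (0.127 + 0.24) ≈ 3.37875, so M₂ = 3.37875 × 9 ≈ 30.4088 million.
ΔM = M₂ − M₁ = 30.4088 − 23.909 = 6.4998 million.

$6.500 million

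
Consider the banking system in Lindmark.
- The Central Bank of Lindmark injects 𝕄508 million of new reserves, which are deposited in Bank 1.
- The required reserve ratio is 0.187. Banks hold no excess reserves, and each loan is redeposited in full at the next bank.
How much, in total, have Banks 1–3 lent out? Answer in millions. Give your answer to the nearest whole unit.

Bank i lends (1 − rr)^i of the original deposit: Bank 1 lends 508·0.8130 = 413.0040, Bank 2 lends 508·0.8130² ≈ 335.7723, and so on.
Summing a geometric series: total = 508·[0.8130·(1 − 0.8130^3) / (1 − 0.8130)] ≈ 1021.7591 million.

𝕄1022 million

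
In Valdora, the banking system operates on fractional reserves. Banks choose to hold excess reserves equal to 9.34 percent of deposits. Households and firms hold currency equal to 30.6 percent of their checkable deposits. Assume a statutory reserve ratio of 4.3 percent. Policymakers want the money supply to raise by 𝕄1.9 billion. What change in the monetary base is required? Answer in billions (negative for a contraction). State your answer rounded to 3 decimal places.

𝕄0.644 billion

The money multiplier is m = (1 + c) / (rr + e + c) = (1 + 0.306) / (0.043 + 0.0934 + 0.306) ≈ 2.95208.
ΔMB = ΔM / m = (+1.9) / 2.95208 ≈ 0.6436 billion.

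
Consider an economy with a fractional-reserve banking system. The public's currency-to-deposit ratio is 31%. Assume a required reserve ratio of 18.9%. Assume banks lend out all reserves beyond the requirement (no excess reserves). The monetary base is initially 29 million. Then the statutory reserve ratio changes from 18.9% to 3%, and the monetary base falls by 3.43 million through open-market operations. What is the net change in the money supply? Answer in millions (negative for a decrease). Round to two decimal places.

Before: m₁ = (1 + 0.31) / (0.189 + 0.31) ≈ 2.62525, MB₁ = 29, so M₁ = 2.62525 × 29 ≈ 76.1322 million.
After: m₂ = (1 + 0.31) / (0.03 + 0.31) ≈ 3.85294, MB₂ = 29 − 3.43 = 25.57, so M₂ = 3.85294 × 25.57 ≈ 98.5197 million.
ΔM = M₂ − M₁ = 98.5197 − 76.1322 = 22.3875 million.

22.39 million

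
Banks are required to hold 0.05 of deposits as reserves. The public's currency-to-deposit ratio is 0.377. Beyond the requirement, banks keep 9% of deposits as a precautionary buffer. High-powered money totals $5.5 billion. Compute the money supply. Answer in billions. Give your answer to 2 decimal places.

$14.65 billion

The money multiplier is m = (1 + c) / (rr + e + c) = (1 + 0.377) / (0.05 + 0.09 + 0.377) ≈ 2.6634.
So M = m × MB = 2.6634 × 5.5 = 14.6487 billion.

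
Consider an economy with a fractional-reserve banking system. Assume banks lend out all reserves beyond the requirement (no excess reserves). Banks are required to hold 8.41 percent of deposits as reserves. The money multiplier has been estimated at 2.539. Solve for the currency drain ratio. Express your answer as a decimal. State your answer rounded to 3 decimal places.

0.511

Using m = 2.539. From m = (1 + c)/(c + rr + e), rearranging gives 1 + c = m·(c + rr + e), so c·(1 − m) = m·(rr + e) − 1.
Hence c = [m·(rr + e) − 1]/(1 − m) = [2.539 × (0.0841 + 0) − 1] / (1 − 2.539) ≈ 0.511027.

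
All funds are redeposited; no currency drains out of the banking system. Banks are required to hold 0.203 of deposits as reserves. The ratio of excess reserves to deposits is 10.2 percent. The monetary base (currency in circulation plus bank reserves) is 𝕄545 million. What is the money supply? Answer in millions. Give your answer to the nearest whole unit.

𝕄1787 million

The money multiplier is m = 1 / (rr + e) = 1 / (0.203 + 0.102) ≈ 3.2787.
So M = m × MB = 3.2787 × 545 = 1786.8915 million.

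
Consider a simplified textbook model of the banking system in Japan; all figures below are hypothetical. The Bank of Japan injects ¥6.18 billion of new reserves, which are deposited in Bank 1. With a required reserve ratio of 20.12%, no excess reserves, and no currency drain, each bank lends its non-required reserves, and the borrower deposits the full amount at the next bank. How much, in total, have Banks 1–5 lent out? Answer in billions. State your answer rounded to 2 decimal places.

Bank i lends (1 − rr)^i of the original deposit: Bank 1 lends 6.18·0.7988 ≈ 4.9366, Bank 2 lends 6.18·0.7988² ≈ 3.9433, and so on.
Summing a geometric series: total = 6.18·[0.7988·(1 − 0.7988^5) / (1 − 0.7988)] ≈ 16.5560 billion.

¥16.56 billion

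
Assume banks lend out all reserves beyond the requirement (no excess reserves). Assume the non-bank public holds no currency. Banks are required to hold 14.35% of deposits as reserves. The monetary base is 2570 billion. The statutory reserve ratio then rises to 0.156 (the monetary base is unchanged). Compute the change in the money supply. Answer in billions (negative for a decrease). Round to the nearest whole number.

-1435 billion

Initially m₁ = 1 / (0.1435) ≈ 6.96864, so M₁ = 6.96864 × 2570 = 17909.4048 billion.
After the change m₂ = 1 / (0.156) ≈ 6.41026, so M₂ = 6.41026 × 2570 = 16474.3682 billion.
ΔM = M₂ − M₁ = 16474.3682 − 17909.4048 = -1435.0366 billion.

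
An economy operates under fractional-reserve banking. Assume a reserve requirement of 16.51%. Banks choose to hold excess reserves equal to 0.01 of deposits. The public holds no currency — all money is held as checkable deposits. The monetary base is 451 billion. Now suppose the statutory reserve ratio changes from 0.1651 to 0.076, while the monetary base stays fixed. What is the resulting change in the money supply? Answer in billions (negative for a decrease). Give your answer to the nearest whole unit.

2669 billion

Initially m₁ = 1 / (0.1651 + 0.01) ≈ 5.7110, so M₁ = 5.7110 × 451 = 2575.661 billion.
After the change m₂ = 1 / (0.076 + 0.01) ≈ 11.6279, so M₂ = 11.6279 × 451 = 5244.1829 billion.
ΔM = M₂ − M₁ = 5244.1829 − 2575.661 = 2668.5219 billion.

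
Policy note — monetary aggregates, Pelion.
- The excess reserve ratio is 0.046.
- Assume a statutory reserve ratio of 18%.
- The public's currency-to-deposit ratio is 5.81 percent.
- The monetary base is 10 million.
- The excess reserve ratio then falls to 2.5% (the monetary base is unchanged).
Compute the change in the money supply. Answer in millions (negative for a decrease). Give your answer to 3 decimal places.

2.973 million

Initially m₁ = (1 + 0.0581) / (0.18 + 0.046 + 0.0581) ≈ 3.72439, so M₁ = 3.72439 × 10 = 37.2439 million.
After the change m₂ = (1 + 0.0581) / (0.18 + 0.025 + 0.0581) ≈ 4.02166, so M₂ = 4.02166 × 10 = 40.2166 million.
ΔM = M₂ − M₁ = 40.2166 − 37.2439 = 2.9727 million.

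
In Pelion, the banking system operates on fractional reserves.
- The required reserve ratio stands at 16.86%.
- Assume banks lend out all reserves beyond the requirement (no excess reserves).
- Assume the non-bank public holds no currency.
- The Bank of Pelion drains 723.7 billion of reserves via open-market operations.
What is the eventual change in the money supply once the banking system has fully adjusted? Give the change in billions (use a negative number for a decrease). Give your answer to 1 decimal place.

The simple money multiplier is m = 1/rr = 1/0.1686 ≈ 5.93120.
An open-market sale reduces the monetary base by 723.7 billion, so ΔM = m × ΔMB = 5.93120 × (−723.7) ≈ -4292.4094 billion.

-4292.4 billion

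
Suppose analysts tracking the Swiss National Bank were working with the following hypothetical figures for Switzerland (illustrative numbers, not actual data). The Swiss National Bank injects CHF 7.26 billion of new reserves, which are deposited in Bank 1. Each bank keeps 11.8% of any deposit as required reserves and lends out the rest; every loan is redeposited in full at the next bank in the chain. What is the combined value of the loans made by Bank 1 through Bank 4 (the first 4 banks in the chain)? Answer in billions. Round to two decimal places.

Bank i lends (1 − rr)^i of the original deposit: Bank 1 lends 7.26·0.8820 ≈ 6.4033, Bank 2 lends 7.26·0.8820² ≈ 5.6477, and so on.
Summing a geometric series: total = 7.26·[0.8820·(1 − 0.8820^4) / (1 − 0.8820)] ≈ 21.4258 billion.

CHF 21.43 billion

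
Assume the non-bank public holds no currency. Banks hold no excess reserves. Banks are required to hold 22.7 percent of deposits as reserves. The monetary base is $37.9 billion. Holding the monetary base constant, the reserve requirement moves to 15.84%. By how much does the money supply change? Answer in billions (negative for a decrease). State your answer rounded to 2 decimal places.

$72.31 billion

Initially m₁ = 1 / (0.227) ≈ 4.40529, so M₁ = 4.40529 × 37.9 ≈ 166.9605 billion.
After the change m₂ = 1 / (0.1584) ≈ 6.31313, so M₂ = 6.31313 × 37.9 ≈ 239.2676 billion.
ΔM = M₂ − M₁ = 239.2676 − 166.9605 = 72.3071 billion.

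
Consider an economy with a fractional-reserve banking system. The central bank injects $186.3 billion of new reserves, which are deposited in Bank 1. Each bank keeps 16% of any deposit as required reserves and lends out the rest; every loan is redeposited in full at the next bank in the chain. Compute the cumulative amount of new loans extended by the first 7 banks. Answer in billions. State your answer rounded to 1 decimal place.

Bank i lends (1 − rr)^i of the original deposit: Bank 1 lends 186.3·0.8400 = 156.4920, Bank 2 lends 186.3·0.8400² ≈ 131.4533, and so on.
Summing a geometric series: total = 186.3·[0.8400·(1 − 0.8400^7) / (1 − 0.8400)] ≈ 689.4545 billion.

$689.5 billion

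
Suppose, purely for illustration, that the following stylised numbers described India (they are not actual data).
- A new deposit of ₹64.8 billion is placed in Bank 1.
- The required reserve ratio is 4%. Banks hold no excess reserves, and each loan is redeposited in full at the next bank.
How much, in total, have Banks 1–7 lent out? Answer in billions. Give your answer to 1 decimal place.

Bank i lends (1 − rr)^i of the original deposit: Bank 1 lends 64.8·0.9600 = 62.2080, Bank 2 lends 64.8·0.9600² ≈ 59.7197, and so on.
Summing a geometric series: total = 64.8·[0.9600·(1 − 0.9600^7) / (1 − 0.9600)] ≈ 386.5489 billion.

₹386.5 billion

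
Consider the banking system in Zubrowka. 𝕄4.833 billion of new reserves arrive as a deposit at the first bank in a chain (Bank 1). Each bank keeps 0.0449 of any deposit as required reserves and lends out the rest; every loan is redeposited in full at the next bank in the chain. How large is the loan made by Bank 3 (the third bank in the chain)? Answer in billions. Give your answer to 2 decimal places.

Each bank lends a fraction (1 − rr) = 0.9551 of the deposit it receives, so Bank 3 receives 4.833·0.9551^2 and lends 4.833·0.9551^3 ≈ 4.2108 billion.

𝕄4.21 billion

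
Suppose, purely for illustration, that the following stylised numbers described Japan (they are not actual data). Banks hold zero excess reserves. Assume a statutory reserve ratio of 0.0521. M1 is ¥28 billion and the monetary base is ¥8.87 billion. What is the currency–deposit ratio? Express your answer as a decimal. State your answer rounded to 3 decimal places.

0.387

Using m = M/MB = 28/8.87 ≈ 3.156708. From m = (1 + c)/(c + rr + e), rearranging gives 1 + c = m·(c + rr + e), so c·(1 − m) = m·(rr + e) − 1.
Hence c = [m·(rr + e) − 1]/(1 − m) = [3.156708 × (0.0521 + 0) − 1] / (1 − 3.156708) ≈ 0.387412.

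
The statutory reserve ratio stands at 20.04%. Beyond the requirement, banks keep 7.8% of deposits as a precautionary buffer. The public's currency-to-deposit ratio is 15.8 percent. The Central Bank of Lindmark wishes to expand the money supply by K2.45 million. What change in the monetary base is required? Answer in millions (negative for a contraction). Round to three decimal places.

K0.923 million

The money multiplier is m = (1 + c) / (rr + e + c) = (1 + 0.158) / (0.2004 + 0.078 + 0.158) ≈ 2.65353.
ΔMB = ΔM / m = (+2.45) / 2.65353 ≈ 0.9233 million.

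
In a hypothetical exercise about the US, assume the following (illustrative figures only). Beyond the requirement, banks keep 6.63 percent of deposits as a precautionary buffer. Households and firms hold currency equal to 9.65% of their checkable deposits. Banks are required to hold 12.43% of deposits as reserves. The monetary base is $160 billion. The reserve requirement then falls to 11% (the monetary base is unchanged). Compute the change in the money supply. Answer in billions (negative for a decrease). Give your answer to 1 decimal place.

$32.0 billion

Initially m₁ = (1 + 0.0965) / (0.1243 + 0.0663 + 0.0965) ≈ 3.81923, so M₁ = 3.81923 × 160 = 611.0768 billion.
After the change m₂ = (1 + 0.0965) / (0.11 + 0.0663 + 0.0965) ≈ 4.01943, so M₂ = 4.01943 × 160 = 643.1088 billion.
ΔM = M₂ − M₁ = 643.1088 − 611.0768 = 32.032 billion.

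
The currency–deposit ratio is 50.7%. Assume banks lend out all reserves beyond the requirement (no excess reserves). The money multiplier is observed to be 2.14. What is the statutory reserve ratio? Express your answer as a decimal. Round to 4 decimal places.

0.1972

Using m = 2.14. Since m = (1 + c)/(c + rr + e), the denominator satisfies c + rr + e = (1 + c)/m = (1 + 0.507) / 2.14 ≈ 0.704206.
With c = 0.507 and e = 0, the statutory reserve ratio is 0.704206 − 0.507 − 0 = 0.197206.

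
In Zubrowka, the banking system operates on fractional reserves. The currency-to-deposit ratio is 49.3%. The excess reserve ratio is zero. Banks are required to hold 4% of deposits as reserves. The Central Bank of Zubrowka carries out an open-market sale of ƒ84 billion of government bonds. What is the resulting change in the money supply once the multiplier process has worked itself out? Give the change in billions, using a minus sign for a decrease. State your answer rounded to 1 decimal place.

The money multiplier is m = (1 + c) / (rr + c) = (1 + 0.493) / (0.04 + 0.493) ≈ 2.8011.
The sale removes 84 billion of base, so ΔM = m × ΔMB = 2.8011 × (−84) = -235.2924 billion.

-235.3 billion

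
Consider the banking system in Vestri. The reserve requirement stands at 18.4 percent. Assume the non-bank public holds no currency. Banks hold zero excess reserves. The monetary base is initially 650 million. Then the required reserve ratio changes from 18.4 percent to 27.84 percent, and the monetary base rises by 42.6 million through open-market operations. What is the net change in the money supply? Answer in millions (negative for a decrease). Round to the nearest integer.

Before: m₁ = 1 / (0.184) ≈ 5.4348, MB₁ = 650, so M₁ = 5.4348 × 650 = 3532.62 million.
After: m₂ = 1 / (0.2784) ≈ 3.5920, MB₂ = 650 + 42.6 = 692.6, so M₂ = 3.5920 × 692.6 = 2487.8192 million.
ΔM = M₂ − M₁ = 2487.8192 − 3532.62 = -1044.8008 million.

-1045 million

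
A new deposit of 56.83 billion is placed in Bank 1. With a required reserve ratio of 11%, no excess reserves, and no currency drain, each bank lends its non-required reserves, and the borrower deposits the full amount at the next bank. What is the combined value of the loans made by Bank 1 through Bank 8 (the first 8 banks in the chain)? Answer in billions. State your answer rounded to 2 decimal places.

278.80 billion

Bank i lends (1 − rr)^i of the original deposit: Bank 1 lends 56.83·0.8900 = 50.5787, Bank 2 lends 56.83·0.8900² ≈ 45.0150, and so on.
Summing a geometric series: total = 56.83·[0.8900·(1 − 0.8900^8) / (1 − 0.8900)] ≈ 278.7995 billion.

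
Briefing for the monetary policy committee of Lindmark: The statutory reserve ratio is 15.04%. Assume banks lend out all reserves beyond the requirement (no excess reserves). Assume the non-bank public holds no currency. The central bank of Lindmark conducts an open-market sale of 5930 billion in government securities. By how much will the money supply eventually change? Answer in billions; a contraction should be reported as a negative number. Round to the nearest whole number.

The simple money multiplier is m = 1/rr = 1/0.1504 ≈ 6.64894.
An open-market sale reduces the monetary base by 5930 billion, so ΔM = m × ΔMB = 6.64894 × (−5930) = -39428.2142 billion.

-39428 billion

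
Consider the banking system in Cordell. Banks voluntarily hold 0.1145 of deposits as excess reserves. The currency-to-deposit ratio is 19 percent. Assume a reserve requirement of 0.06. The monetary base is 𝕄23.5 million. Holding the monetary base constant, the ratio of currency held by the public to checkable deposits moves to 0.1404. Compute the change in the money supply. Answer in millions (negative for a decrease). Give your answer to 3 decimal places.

𝕄8.383 million

Initially m₁ = (1 + 0.19) / (0.06 + 0.1145 + 0.19) ≈ 3.264746, so M₁ = 3.264746 × 23.5 ≈ 76.7215 million.
After the change m₂ = (1 + 0.1404) / (0.06 + 0.1145 + 0.1404) ≈ 3.621467, so M₂ = 3.621467 × 23.5 ≈ 85.1045 million.
ΔM = M₂ − M₁ = 85.1045 − 76.7215 = 8.383 million.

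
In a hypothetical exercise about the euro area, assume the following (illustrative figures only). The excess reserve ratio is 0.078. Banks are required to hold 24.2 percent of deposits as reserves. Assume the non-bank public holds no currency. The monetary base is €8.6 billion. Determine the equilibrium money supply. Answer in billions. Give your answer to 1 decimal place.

€26.9 billion

The money multiplier is m = 1 / (rr + e) = 1 / (0.242 + 0.078) = 3.1250.
So M = m × MB = 3.1250 × 8.6 = 26.875 billion.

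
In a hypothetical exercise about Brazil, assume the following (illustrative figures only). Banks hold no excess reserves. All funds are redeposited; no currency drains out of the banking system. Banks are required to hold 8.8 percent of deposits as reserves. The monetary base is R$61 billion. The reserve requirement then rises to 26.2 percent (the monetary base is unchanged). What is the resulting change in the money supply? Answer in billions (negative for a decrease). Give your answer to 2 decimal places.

-460.36 billion

Initially m₁ = 1 / (0.088) ≈ 11.36364, so M₁ = 11.36364 × 61 ≈ 693.182 billion.
After the change m₂ = 1 / (0.262) ≈ 3.81679, so M₂ = 3.81679 × 61 ≈ 232.8242 billion.
ΔM = M₂ − M₁ = 232.8242 − 693.182 = -460.3578 billion.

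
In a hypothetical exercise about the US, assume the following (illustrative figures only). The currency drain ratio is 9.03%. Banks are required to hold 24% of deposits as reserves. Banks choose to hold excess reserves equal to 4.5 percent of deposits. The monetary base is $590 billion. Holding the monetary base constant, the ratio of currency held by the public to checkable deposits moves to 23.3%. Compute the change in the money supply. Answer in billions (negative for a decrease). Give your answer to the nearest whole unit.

-310 billion

Initially m₁ = (1 + 0.0903) / (0.24 + 0.045 + 0.0903) ≈ 2.9051, so M₁ = 2.9051 × 590 = 1714.009 billion.
After the change m₂ = (1 + 0.233) / (0.24 + 0.045 + 0.233) ≈ 2.3803, so M₂ = 2.3803 × 590 = 1404.377 billion.
ΔM = M₂ − M₁ = 1404.377 − 1714.009 = -309.632 billion.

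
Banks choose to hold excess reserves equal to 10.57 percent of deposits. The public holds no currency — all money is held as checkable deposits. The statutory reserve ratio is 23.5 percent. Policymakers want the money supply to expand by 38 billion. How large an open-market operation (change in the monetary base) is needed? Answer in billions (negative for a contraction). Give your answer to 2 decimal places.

The money multiplier is m = 1 / (rr + e) = 1 / (0.235 + 0.1057) ≈ 2.93513.
ΔMB = ΔM / m = (+38) / 2.93513 ≈ 12.9466 billion.

12.95 billion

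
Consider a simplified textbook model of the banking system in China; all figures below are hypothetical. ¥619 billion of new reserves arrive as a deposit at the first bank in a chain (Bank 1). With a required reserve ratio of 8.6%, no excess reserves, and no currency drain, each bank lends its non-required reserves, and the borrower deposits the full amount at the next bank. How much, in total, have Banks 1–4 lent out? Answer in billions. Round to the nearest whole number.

¥1988 billion

Bank i lends (1 − rr)^i of the original deposit: Bank 1 lends 619·0.9140 = 565.7660, Bank 2 lends 619·0.9140² ≈ 517.1101, and so on.
Summing a geometric series: total = 619·[0.9140·(1 − 0.9140^4) / (1 − 0.9140)] ≈ 1987.5065 billion.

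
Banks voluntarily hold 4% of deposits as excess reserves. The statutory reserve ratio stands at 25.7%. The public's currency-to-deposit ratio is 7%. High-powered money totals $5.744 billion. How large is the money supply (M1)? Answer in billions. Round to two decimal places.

$16.75 billion

The money multiplier is m = (1 + c) / (rr + e + c) = (1 + 0.07) / (0.257 + 0.04 + 0.07) ≈ 2.9155.
So M = m × MB = 2.9155 × 5.744 ≈ 16.7466 billion.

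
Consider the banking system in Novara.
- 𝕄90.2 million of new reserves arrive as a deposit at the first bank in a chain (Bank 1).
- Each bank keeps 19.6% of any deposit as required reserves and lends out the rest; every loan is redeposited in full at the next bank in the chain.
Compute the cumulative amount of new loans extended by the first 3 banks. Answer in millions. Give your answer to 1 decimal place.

Bank i lends (1 − rr)^i of the original deposit: Bank 1 lends 90.2·0.8040 = 72.5208, Bank 2 lends 90.2·0.8040² ≈ 58.3067, and so on.
Summing a geometric series: total = 90.2·[0.8040·(1 − 0.8040^3) / (1 − 0.8040)] ≈ 177.7061 million.

𝕄177.7 million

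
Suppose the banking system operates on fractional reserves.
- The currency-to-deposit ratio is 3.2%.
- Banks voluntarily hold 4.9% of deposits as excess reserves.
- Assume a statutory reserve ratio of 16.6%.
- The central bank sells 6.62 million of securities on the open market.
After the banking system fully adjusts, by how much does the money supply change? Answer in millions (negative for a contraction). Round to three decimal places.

-27.659 million

The money multiplier is m = (1 + c) / (rr + e + c) = (1 + 0.032) / (0.166 + 0.049 + 0.032) ≈ 4.17814.
The sale removes 6.62 million of base, so ΔM = m × ΔMB = 4.17814 × (−6.62) ≈ -27.6593 million.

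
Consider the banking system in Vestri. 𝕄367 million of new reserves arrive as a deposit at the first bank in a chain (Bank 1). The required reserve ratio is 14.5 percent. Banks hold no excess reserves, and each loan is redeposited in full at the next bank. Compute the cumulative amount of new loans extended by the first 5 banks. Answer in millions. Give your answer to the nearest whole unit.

𝕄1175 million

Bank i lends (1 − rr)^i of the original deposit: Bank 1 lends 367·0.8550 = 313.7850, Bank 2 lends 367·0.8550² ≈ 268.2862, and so on.
Summing a geometric series: total = 367·[0.8550·(1 − 0.8550^5) / (1 − 0.8550)] ≈ 1175.2657 million.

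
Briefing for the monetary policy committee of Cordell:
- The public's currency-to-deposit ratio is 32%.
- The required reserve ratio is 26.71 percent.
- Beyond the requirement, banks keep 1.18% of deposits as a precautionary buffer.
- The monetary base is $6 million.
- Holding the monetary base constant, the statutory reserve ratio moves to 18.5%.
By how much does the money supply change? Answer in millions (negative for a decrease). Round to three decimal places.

Initially m₁ = (1 + 0.32) / (0.2671 + 0.0118 + 0.32) ≈ 2.20404, so M₁ = 2.20404 × 6 ≈ 13.2242 million.
After the change m₂ = (1 + 0.32) / (0.185 + 0.0118 + 0.32) ≈ 2.55418, so M₂ = 2.55418 × 6 ≈ 15.3251 million.
ΔM = M₂ − M₁ = 15.3251 − 13.2242 = 2.1009 million.

$2.101 million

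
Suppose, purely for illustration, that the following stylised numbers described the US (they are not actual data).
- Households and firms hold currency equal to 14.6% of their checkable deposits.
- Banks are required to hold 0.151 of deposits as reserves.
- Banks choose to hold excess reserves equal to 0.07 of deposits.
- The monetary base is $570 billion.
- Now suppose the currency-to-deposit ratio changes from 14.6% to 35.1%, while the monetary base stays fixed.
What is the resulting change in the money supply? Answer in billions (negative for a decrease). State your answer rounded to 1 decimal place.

-433.6 billion

Initially m₁ = (1 + 0.146) / (0.151 + 0.07 + 0.146) ≈ 3.12262, so M₁ = 3.12262 × 570 = 1779.8934 billion.
After the change m₂ = (1 + 0.351) / (0.151 + 0.07 + 0.351) ≈ 2.36189, so M₂ = 2.36189 × 570 = 1346.2773 billion.
ΔM = M₂ − M₁ = 1346.2773 − 1779.8934 = -433.6161 billion.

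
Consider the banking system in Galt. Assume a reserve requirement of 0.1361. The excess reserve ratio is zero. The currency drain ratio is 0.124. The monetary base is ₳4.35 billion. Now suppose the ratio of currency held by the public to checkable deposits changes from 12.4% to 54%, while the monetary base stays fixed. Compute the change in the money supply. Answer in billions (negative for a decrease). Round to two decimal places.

Initially m₁ = (1 + 0.124) / (0.1361 + 0.124) ≈ 4.3214, so M₁ = 4.3214 × 4.35 ≈ 18.7981 billion.
After the change m₂ = (1 + 0.54) / (0.1361 + 0.54) ≈ 2.2778, so M₂ = 2.2778 × 4.35 ≈ 9.9084 billion.
ΔM = M₂ − M₁ = 9.9084 − 18.7981 = -8.8897 billion.

-8.89 billion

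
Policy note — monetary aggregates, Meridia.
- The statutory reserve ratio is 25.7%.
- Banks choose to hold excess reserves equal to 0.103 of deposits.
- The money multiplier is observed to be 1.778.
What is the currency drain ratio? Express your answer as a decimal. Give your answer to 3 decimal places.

Using m = 1.778. From m = (1 + c)/(c + rr + e), rearranging gives 1 + c = m·(c + rr + e), so c·(1 − m) = m·(rr + e) − 1.
Hence c = [m·(rr + e) − 1]/(1 − m) = [1.778 × (0.257 + 0.103) − 1] / (1 − 1.778) ≈ 0.462622.

0.463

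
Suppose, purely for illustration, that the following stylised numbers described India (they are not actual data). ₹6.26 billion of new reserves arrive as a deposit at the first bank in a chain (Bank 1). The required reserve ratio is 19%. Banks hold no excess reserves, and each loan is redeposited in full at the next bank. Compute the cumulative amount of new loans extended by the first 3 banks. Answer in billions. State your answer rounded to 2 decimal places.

Bank i lends (1 − rr)^i of the original deposit: Bank 1 lends 6.26·0.8100 = 5.0706, Bank 2 lends 6.26·0.8100² ≈ 4.1072, and so on.
Summing a geometric series: total = 6.26·[0.8100·(1 − 0.8100^3) / (1 − 0.8100)] ≈ 12.5046 billion.

₹12.50 billion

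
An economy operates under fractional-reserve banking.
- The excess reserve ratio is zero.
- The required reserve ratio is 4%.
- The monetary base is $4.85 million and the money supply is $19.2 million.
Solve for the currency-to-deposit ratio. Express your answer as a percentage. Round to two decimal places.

Using m = M/MB = 19.2/4.85 ≈ 3.958763. From m = (1 + c)/(c + rr + e), rearranging gives 1 + c = m·(c + rr + e), so c·(1 − m) = m·(rr + e) − 1.
Hence c = [m·(rr + e) − 1]/(1 − m) = [3.958763 × (0.04 + 0) − 1] / (1 − 3.958763) ≈ 0.284460.

28.45%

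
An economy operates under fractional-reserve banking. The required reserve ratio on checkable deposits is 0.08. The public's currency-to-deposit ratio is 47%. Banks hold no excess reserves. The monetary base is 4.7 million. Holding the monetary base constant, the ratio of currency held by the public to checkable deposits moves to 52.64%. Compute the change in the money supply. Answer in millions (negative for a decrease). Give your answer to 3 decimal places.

Initially m₁ = (1 + 0.47) / (0.08 + 0.47) ≈ 2.67273, so M₁ = 2.67273 × 4.7 ≈ 12.5618 million.
After the change m₂ = (1 + 0.5264) / (0.08 + 0.5264) ≈ 2.51715, so M₂ = 2.51715 × 4.7 ≈ 11.8306 million.
ΔM = M₂ − M₁ = 11.8306 − 12.5618 = -0.7312 million.

-0.731 million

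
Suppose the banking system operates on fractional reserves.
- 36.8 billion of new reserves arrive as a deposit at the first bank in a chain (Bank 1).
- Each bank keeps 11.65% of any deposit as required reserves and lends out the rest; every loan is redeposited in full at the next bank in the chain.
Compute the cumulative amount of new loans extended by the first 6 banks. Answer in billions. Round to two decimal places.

Bank i lends (1 − rr)^i of the original deposit: Bank 1 lends 36.8·0.8835 = 32.5128, Bank 2 lends 36.8·0.8835² ≈ 28.7251, and so on.
Summing a geometric series: total = 36.8·[0.8835·(1 − 0.8835^6) / (1 − 0.8835)] ≈ 146.3502 billion.

146.35 billion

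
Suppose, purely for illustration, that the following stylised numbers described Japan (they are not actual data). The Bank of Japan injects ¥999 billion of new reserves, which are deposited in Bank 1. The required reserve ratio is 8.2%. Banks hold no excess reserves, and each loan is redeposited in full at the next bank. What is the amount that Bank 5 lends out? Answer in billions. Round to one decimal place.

Each bank lends a fraction (1 − rr) = 0.9180 of the deposit it receives, so Bank 5 receives 999·0.9180^4 and lends 999·0.9180^5 ≈ 651.2967 billion.

¥651.3 billion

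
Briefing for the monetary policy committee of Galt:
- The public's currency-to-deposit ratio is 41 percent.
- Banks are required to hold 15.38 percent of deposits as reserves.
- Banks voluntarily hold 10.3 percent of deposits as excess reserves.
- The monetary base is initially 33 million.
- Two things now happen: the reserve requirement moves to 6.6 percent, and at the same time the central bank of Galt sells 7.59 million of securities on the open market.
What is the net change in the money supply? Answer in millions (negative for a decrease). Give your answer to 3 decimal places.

Before: m₁ = (1 + 0.41) / (0.1538 + 0.103 + 0.41) ≈ 2.114577, MB₁ = 33, so M₁ = 2.114577 × 33 ≈ 69.781 million.
After: m₂ = (1 + 0.41) / (0.066 + 0.103 + 0.41) ≈ 2.435233, MB₂ = 33 − 7.59 = 25.41, so M₂ = 2.435233 × 25.41 ≈ 61.8793 million.
ΔM = M₂ − M₁ = 61.8793 − 69.781 = -7.9017 million.

-7.902 million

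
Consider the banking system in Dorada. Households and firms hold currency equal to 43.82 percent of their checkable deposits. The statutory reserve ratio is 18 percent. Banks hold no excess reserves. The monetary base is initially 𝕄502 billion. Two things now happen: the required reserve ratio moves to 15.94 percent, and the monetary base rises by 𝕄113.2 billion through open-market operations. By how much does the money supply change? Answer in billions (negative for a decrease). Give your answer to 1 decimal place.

𝕄312.7 billion

Before: m₁ = (1 + 0.4382) / (0.18 + 0.4382) ≈ 2.32643, MB₁ = 502, so M₁ = 2.32643 × 502 ≈ 1167.8679 billion.
After: m₂ = (1 + 0.4382) / (0.1594 + 0.4382) ≈ 2.40663, MB₂ = 502 + 113.2 = 615.2, so M₂ = 2.40663 × 615.2 ≈ 1480.5588 billion.
ΔM = M₂ − M₁ = 1480.5588 − 1167.8679 = 312.6909 billion.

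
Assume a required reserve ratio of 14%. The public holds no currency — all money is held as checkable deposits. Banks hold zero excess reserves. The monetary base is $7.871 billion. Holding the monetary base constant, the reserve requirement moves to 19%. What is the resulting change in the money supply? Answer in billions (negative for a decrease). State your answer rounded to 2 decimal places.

-14.80 billion

Initially m₁ = 1 / (0.14) ≈ 7.1429, so M₁ = 7.1429 × 7.871 ≈ 56.2218 billion.
After the change m₂ = 1 / (0.19) ≈ 5.2632, so M₂ = 5.2632 × 7.871 ≈ 41.4266 billion.
ΔM = M₂ − M₁ = 41.4266 − 56.2218 = -14.7952 billion.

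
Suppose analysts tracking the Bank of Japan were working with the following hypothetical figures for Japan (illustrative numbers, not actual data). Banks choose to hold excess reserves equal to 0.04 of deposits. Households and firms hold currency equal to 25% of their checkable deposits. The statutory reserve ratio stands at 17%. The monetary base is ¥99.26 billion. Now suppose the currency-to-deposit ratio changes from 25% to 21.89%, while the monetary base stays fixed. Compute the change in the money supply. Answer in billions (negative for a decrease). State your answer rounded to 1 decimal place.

¥12.4 billion

Initially m₁ = (1 + 0.25) / (0.17 + 0.04 + 0.25) ≈ 2.7174, so M₁ = 2.7174 × 99.26 ≈ 269.7291 billion.
After the change m₂ = (1 + 0.2189) / (0.17 + 0.04 + 0.2189) ≈ 2.8419, so M₂ = 2.8419 × 99.26 ≈ 282.087 billion.
ΔM = M₂ − M₁ = 282.087 − 269.7291 = 12.3579 billion.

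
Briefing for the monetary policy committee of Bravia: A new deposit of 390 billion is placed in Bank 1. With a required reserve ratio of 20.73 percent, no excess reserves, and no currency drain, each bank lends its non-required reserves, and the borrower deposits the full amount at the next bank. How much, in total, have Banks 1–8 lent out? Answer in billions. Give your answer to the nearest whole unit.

1259 billion

Bank i lends (1 − rr)^i of the original deposit: Bank 1 lends 390·0.7927 = 309.1530, Bank 2 lends 390·0.7927² ≈ 245.0656, and so on.
Summing a geometric series: total = 390·[0.7927·(1 − 0.7927^8) / (1 − 0.7927)] ≈ 1258.8196 billion.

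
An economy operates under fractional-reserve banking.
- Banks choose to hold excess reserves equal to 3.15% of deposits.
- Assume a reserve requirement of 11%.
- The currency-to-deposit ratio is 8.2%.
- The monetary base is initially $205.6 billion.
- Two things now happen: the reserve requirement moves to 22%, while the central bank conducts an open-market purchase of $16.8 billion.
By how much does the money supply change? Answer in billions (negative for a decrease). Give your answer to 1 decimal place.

-273.8 billion

Before: m₁ = (1 + 0.082) / (0.11 + 0.0315 + 0.082) ≈ 4.84116, MB₁ = 205.6, so M₁ = 4.84116 × 205.6 ≈ 995.3425 billion.
After: m₂ = (1 + 0.082) / (0.22 + 0.0315 + 0.082) ≈ 3.24438, MB₂ = 205.6 + 16.8 = 222.4, so M₂ = 3.24438 × 222.4 ≈ 721.5501 billion.
ΔM = M₂ − M₁ = 721.5501 − 995.3425 = -273.7924 billion.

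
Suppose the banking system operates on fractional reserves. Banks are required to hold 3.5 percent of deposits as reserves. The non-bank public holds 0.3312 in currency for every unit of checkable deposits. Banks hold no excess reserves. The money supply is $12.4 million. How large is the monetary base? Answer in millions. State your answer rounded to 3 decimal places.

The money multiplier is m = (1 + c) / (rr + c) = (1 + 0.3312) / (0.035 + 0.3312) ≈ 3.635172.
MB = M / m = 12.4 / 3.635172 ≈ 3.4111 million.

$3.411 million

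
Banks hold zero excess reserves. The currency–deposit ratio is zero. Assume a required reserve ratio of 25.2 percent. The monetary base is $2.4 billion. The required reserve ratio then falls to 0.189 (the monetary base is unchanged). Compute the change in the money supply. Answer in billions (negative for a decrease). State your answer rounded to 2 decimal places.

Initially m₁ = 1 / (0.252) ≈ 3.9683, so M₁ = 3.9683 × 2.4 ≈ 9.5239 billion.
After the change m₂ = 1 / (0.189) ≈ 5.2910, so M₂ = 5.2910 × 2.4 = 12.6984 billion.
ΔM = M₂ − M₁ = 12.6984 − 9.5239 = 3.1745 billion.

$3.17 billion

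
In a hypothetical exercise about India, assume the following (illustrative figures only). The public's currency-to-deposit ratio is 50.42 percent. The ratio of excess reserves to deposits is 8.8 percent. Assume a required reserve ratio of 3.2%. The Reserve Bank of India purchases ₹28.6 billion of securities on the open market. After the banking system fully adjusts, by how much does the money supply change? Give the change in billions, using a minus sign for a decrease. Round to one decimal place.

₹68.9 billion

The money multiplier is m = (1 + c) / (rr + e + c) = (1 + 0.5042) / (0.032 + 0.088 + 0.5042) ≈ 2.4098.
The purchase adds 28.6 billion of base, so ΔM = m × ΔMB = 2.4098 × (+28.6) ≈ 68.9203 billion.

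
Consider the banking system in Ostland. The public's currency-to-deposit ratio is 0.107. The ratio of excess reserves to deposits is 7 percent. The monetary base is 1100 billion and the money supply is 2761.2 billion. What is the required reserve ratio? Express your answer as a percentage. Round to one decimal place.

Using m = M/MB = 2761.2/1100 ≈ 2.510182. Since m = (1 + c)/(c + rr + e), the denominator satisfies c + rr + e = (1 + c)/m = (1 + 0.107) / 2.510182 ≈ 0.441004.
With c = 0.107 and e = 0.07, the required reserve ratio is 0.441004 − 0.107 − 0.07 = 0.264004.

26.4%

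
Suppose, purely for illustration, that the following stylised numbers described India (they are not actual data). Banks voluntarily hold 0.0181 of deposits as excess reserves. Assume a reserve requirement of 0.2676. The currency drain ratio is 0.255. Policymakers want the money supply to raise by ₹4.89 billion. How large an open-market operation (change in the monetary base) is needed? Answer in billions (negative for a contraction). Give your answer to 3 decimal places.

The money multiplier is m = (1 + c) / (rr + e + c) = (1 + 0.255) / (0.2676 + 0.0181 + 0.255) ≈ 2.32107.
ΔMB = ΔM / m = (+4.89) / 2.32107 ≈ 2.1068 billion.

₹2.107 billion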